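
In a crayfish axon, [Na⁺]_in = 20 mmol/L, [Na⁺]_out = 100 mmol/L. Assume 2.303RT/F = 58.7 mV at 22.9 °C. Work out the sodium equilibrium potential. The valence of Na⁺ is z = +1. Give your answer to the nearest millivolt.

41 mV

E = (58.7/z) · log₁₀([Na⁺]_out/[Na⁺]_in) with z = +1.
= (58.7/1) · log₁₀(100/20) = 58.70 · log₁₀(5)
= 58.70 · (0.6990) = 41.03 mV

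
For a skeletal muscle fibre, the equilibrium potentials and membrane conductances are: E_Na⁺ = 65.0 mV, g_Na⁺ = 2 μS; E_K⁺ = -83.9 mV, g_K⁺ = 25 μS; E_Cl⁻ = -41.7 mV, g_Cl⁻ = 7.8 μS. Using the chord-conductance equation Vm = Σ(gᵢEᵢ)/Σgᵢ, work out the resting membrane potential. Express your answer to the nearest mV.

Σ gᵢEᵢ = 2·(65.0) + 25·(-83.9) + 7.8·(-41.7) = -2292.76
Σ gᵢ = 2 + 25 + 7.8 = 34.8
Vm = -2292.76 / 34.8 = -65.88 mV

-66 mV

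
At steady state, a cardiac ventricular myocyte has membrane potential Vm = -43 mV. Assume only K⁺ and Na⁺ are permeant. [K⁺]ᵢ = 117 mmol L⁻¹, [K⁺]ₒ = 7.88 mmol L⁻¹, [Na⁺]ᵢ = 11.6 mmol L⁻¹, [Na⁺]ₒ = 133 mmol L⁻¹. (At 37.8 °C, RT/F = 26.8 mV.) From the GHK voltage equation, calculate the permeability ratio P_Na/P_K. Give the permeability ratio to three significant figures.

0.120

Let α = P_Na/P_K. GHK: Vm = 26.8·ln[(Kₒ + α·Naₒ)/(Kᵢ + α·Naᵢ)].
e^(Vm/26.8) = e^(-43.0/26.8) = 0.20099
So 0.20099·(Kᵢ + α·Naᵢ) = Kₒ + α·Naₒ → α = (0.20099·117.0 − 7.88) / (133.0 − 0.20099·11.6)
α = (23.52 − 7.88) / (133.0 − 2.332) = 15.64/130.7 = 0.1197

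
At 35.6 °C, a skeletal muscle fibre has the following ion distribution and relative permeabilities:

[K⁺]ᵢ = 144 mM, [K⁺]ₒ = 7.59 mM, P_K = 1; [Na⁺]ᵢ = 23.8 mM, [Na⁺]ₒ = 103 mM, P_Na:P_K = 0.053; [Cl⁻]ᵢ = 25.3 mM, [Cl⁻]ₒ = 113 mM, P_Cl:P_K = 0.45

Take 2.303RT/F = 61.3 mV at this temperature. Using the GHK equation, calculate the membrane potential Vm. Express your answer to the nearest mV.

Vm = 61.3 · log₁₀[(Σ P·[cation]ₒ + Σ P·[anion]ᵢ) / (Σ P·[cation]ᵢ + Σ P·[anion]ₒ)]
Numerator = 1×7.59 + 0.053×103 + 0.45×25.3 = 24.43
Denominator = 1×144 + 0.053×23.8 + 0.45×113 = 196.1
Vm = 61.3 · log₁₀(0.12459) = 61.3 × (-0.9045) = -55.45 mV

-55 mV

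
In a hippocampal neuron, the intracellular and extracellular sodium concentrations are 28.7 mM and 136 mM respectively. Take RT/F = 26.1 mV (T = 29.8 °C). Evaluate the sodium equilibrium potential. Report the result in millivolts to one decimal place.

E = (26.1/z) · ln([Na⁺]_out/[Na⁺]_in) with z = +1.
= (26.1/1) · ln(136/28.7) = 26.10 · ln(4.739)
= 26.10 · (1.5558) = 40.61 mV

40.6 mV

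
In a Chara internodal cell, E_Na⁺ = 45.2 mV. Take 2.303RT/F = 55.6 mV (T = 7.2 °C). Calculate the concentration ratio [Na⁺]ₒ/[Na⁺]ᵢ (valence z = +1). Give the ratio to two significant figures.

6.5

log₁₀([out]/[in]) = E·z/(55.6) = 45.2 × 1 / 55.6 = 0.8129
[out]/[in] = 10^(0.8129) = 6.501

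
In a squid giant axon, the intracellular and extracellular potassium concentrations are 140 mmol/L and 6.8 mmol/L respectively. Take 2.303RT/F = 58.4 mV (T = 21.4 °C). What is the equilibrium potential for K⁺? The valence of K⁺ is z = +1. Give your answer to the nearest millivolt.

-77 mV

E = (58.4/z) · log₁₀([K⁺]_out/[K⁺]_in) with z = +1.
= (58.4/1) · log₁₀(6.8/140) = 58.40 · log₁₀(0.04857)
= 58.40 · (-1.3136) = -76.72 mV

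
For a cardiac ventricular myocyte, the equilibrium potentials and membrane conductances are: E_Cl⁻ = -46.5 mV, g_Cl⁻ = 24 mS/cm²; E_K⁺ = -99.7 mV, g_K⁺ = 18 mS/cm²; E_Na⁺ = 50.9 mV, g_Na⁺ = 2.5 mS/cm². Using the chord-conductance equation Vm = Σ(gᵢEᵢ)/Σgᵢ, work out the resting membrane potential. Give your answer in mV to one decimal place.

Σ gᵢEᵢ = 24·(-46.5) + 18·(-99.7) + 2.5·(50.9) = -2783.35
Σ gᵢ = 24 + 18 + 2.5 = 44.5
Vm = -2783.35 / 44.5 = -62.55 mV

-62.5 mV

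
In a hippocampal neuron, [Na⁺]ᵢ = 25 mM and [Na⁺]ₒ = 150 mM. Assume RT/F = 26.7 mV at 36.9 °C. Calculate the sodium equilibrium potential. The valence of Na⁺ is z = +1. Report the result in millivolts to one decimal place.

47.8 mV

E = (26.7/z) · ln([Na⁺]_out/[Na⁺]_in) with z = +1.
= (26.7/1) · ln(150/25) = 26.70 · ln(6)
= 26.70 · (1.7918) = 47.84 mV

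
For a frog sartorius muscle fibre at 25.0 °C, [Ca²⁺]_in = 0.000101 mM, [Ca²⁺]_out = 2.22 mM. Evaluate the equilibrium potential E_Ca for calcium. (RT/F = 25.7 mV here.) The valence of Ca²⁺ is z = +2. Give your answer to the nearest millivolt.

E = (25.7/z) · ln([Ca²⁺]_out/[Ca²⁺]_in) with z = +2.
= (25.7/2) · ln(2.22/0.000101) = 12.85 · ln(2.198e+04)
= 12.85 · (9.9979) = 128.47 mV

128 mV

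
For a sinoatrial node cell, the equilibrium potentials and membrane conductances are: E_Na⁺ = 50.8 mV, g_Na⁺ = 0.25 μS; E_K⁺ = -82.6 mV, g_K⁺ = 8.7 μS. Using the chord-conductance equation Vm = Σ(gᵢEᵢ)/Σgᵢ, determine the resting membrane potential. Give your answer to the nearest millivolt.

-79 mV

Σ gᵢEᵢ = 0.25·(50.8) + 8.7·(-82.6) = -705.92
Σ gᵢ = 0.25 + 8.7 = 8.95
Vm = -705.92 / 8.95 = -78.87 mV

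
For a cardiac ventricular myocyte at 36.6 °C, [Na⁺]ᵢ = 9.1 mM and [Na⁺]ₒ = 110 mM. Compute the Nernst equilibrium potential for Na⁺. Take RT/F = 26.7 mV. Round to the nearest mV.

E = (26.7/z) · ln([Na⁺]_out/[Na⁺]_in) with z = +1.
= (26.7/1) · ln(110/9.1) = 26.70 · ln(12.09)
= 26.70 · (2.4922) = 66.54 mV

67 mV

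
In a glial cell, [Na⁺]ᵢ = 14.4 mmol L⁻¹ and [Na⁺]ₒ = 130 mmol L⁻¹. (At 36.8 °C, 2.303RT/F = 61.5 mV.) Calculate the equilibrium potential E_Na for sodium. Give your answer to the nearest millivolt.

E = (61.5/z) · log₁₀([Na⁺]_out/[Na⁺]_in) with z = +1.
= (61.5/1) · log₁₀(130/14.4) = 61.50 · log₁₀(9.028)
= 61.50 · (0.9556) = 58.77 mV

59 mV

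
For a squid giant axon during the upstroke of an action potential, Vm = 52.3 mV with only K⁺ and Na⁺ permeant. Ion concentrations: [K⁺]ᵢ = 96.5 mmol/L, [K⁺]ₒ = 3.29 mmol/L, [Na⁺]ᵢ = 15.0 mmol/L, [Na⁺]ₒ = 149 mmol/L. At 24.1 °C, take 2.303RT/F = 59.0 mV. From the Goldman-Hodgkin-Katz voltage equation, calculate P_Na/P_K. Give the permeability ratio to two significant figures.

22

Let α = P_Na/P_K. GHK: Vm = 59.0·log₁₀[(Kₒ + α·Naₒ)/(Kᵢ + α·Naᵢ)].
10^(Vm/59.0) = 10^(52.3/59.0) = 7.6991
So 7.6991·(Kᵢ + α·Naᵢ) = Kₒ + α·Naₒ → α = (7.6991·96.5 − 3.29) / (149.0 − 7.6991·15.0)
α = (743 − 3.29) / (149.0 − 115.5) = 739.7/33.51 = 22.07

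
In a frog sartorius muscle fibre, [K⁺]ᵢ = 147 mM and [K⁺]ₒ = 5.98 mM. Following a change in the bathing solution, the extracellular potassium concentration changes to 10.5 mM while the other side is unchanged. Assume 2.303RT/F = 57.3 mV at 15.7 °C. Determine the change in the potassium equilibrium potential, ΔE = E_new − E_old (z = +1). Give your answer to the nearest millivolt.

14 mV

E_old = (57.3/1)·log₁₀(5.98/147) = -79.68 mV
E_new = (57.3/1)·log₁₀(10.5/147) = -65.67 mV
ΔE = -65.67 − (-79.68) = 14.01 mV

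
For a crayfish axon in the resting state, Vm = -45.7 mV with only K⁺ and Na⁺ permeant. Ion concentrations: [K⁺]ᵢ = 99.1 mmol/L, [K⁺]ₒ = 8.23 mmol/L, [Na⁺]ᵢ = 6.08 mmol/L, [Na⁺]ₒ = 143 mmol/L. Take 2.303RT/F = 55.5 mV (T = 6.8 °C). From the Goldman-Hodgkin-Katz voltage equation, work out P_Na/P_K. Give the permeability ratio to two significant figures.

0.047

Let α = P_Na/P_K. GHK: Vm = 55.5·log₁₀[(Kₒ + α·Naₒ)/(Kᵢ + α·Naᵢ)].
10^(Vm/55.5) = 10^(-45.7/55.5) = 0.15017
So 0.15017·(Kᵢ + α·Naᵢ) = Kₒ + α·Naₒ → α = (0.15017·99.1 − 8.23) / (143.0 − 0.15017·6.08)
α = (14.88 − 8.23) / (143.0 − 0.913) = 6.652/142.1 = 0.04681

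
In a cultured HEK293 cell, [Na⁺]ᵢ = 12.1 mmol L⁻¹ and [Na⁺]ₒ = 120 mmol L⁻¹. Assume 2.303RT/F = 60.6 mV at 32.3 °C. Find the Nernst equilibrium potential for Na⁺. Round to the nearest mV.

60 mV

E = (60.6/z) · log₁₀([Na⁺]_out/[Na⁺]_in) with z = +1.
= (60.6/1) · log₁₀(120/12.1) = 60.60 · log₁₀(9.917)
= 60.60 · (0.9964) = 60.38 mV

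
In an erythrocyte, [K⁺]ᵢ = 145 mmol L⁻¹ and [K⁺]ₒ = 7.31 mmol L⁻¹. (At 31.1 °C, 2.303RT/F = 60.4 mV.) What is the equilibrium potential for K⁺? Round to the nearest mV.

-78 mV

E = (60.4/z) · log₁₀([K⁺]_out/[K⁺]_in) with z = +1.
= (60.4/1) · log₁₀(7.31/145) = 60.40 · log₁₀(0.05041)
= 60.40 · (-1.2975) = -78.37 mV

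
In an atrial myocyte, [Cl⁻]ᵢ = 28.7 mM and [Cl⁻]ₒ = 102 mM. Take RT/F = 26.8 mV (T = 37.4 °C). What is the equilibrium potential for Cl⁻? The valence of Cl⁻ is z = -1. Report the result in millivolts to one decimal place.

E = (26.8/z) · ln([Cl⁻]_out/[Cl⁻]_in) with z = -1.
For an anion, dividing by z = -1 reverses the sign.
= (26.8/-1) · ln(102/28.7) = -26.80 · ln(3.554)
= -26.80 · (1.2681) = -33.98 mV

-34.0 mV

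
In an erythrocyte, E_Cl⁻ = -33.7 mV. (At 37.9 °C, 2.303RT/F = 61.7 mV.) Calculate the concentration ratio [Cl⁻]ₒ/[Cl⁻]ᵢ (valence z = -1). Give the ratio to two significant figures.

3.5

log₁₀([out]/[in]) = E·z/(61.7) = -33.7 × -1 / 61.7 = 0.5462
[out]/[in] = 10^(0.5462) = 3.517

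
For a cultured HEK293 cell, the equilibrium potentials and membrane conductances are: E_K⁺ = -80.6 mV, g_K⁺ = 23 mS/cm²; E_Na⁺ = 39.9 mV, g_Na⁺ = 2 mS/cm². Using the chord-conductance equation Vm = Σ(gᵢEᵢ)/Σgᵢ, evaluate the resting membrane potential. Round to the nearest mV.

Σ gᵢEᵢ = 23·(-80.6) + 2·(39.9) = -1774.00
Σ gᵢ = 23 + 2 = 25
Vm = -1774.00 / 25 = -70.96 mV

-71 mV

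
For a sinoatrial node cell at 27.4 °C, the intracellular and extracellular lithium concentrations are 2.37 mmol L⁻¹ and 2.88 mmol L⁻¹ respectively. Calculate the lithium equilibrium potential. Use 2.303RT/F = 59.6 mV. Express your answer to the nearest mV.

5 mV

E = (59.6/z) · log₁₀([Li⁺]_out/[Li⁺]_in) with z = +1.
= (59.6/1) · log₁₀(2.88/2.37) = 59.60 · log₁₀(1.215)
= 59.60 · (0.0846) = 5.04 mV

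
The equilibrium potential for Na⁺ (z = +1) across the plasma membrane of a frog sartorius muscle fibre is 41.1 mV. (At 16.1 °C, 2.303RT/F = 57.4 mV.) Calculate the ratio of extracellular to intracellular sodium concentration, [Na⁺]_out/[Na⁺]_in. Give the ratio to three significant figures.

log₁₀([out]/[in]) = E·z/(57.4) = 41.1 × 1 / 57.4 = 0.7160
[out]/[in] = 10^(0.7160) = 5.2

5.20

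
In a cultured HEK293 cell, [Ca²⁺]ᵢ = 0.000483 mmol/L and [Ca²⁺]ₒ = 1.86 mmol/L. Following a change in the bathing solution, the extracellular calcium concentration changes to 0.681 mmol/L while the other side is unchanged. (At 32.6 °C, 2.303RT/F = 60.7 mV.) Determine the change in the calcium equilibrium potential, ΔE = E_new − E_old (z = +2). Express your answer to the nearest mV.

E_old = (60.7/2)·log₁₀(1.86/0.000483) = 108.82 mV
E_new = (60.7/2)·log₁₀(0.681/0.000483) = 95.58 mV
ΔE = 95.58 − (108.82) = -13.24 mV

-13 mV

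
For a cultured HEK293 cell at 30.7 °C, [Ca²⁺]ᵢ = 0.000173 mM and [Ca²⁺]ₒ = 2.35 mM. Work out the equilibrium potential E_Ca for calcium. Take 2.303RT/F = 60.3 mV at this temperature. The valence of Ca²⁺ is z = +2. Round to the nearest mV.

E = (60.3/z) · log₁₀([Ca²⁺]_out/[Ca²⁺]_in) with z = +2.
= (60.3/2) · log₁₀(2.35/0.000173) = 30.15 · log₁₀(1.358e+04)
= 30.15 · (4.1330) = 124.61 mV

125 mV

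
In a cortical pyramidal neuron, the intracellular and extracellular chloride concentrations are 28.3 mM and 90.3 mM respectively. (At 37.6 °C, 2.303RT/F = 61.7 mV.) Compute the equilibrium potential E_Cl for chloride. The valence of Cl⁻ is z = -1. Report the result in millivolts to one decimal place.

E = (61.7/z) · log₁₀([Cl⁻]_out/[Cl⁻]_in) with z = -1.
For an anion, dividing by z = -1 reverses the sign.
= (61.7/-1) · log₁₀(90.3/28.3) = -61.70 · log₁₀(3.191)
= -61.70 · (0.5039) = -31.09 mV

-31.1 mV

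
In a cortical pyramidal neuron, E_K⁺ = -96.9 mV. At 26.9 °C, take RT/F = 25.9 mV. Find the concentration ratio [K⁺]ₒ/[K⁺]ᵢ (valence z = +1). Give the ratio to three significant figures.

ln([out]/[in]) = E·z/(25.9) = -96.9 × 1 / 25.9 = -3.7413
[out]/[in] = e^(-3.7413) = 0.02372

0.0237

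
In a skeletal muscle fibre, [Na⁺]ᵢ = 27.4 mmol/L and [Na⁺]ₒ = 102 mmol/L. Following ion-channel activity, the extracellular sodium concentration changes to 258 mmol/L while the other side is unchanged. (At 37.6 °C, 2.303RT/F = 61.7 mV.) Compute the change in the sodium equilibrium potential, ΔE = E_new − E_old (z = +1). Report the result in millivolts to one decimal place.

E_old = (61.7/1)·log₁₀(102/27.4) = 35.22 mV
E_new = (61.7/1)·log₁₀(258/27.4) = 60.09 mV
ΔE = 60.09 − (35.22) = 24.87 mV

24.9 mV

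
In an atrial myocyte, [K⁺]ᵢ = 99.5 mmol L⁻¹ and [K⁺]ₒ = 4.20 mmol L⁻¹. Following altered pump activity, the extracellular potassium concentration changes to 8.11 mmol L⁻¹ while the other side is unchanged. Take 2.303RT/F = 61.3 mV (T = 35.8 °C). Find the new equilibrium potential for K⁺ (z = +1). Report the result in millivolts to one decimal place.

-66.7 mV

After the shift: [K⁺]_out = 8.11, [K⁺]_in = 99.5 mmol L⁻¹.
E_new = (61.3/1)·log₁₀(8.11/99.5) = 61.30 · (-1.0888) = -66.74 mV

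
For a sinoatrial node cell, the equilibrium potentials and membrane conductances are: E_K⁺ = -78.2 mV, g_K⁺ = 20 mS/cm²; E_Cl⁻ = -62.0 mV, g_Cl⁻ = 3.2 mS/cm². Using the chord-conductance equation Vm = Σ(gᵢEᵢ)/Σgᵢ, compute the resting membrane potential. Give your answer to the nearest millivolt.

-76 mV

Σ gᵢEᵢ = 20·(-78.2) + 3.2·(-62.0) = -1762.40
Σ gᵢ = 20 + 3.2 = 23.2
Vm = -1762.40 / 23.2 = -75.97 mV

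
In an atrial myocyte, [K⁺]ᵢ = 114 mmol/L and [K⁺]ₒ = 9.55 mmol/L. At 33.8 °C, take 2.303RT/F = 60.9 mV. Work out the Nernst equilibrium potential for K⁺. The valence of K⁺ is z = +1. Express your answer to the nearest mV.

-66 mV

E = (60.9/z) · log₁₀([K⁺]_out/[K⁺]_in) with z = +1.
= (60.9/1) · log₁₀(9.55/114) = 60.90 · log₁₀(0.08377)
= 60.90 · (-1.0769) = -65.58 mV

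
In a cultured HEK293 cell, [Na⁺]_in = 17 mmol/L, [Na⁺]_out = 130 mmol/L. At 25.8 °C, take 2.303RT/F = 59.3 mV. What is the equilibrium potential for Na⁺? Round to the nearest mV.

52 mV

E = (59.3/z) · log₁₀([Na⁺]_out/[Na⁺]_in) with z = +1.
= (59.3/1) · log₁₀(130/17) = 59.30 · log₁₀(7.647)
= 59.30 · (0.8835) = 52.39 mV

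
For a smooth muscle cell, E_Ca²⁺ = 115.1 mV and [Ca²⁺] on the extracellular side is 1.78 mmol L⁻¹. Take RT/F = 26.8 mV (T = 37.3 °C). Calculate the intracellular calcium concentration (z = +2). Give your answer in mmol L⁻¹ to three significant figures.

0.000331 mmol L⁻¹

Nernst: E = (26.8/2) · ln([out]/[in]), so ln([out]/[in]) = 115.1 × 2 / 26.8 = 8.5896.
[out]/[in] = e^(8.5896) = 5375.
[in] = 1.78 / 5375 = 0.0003312 mmol L⁻¹.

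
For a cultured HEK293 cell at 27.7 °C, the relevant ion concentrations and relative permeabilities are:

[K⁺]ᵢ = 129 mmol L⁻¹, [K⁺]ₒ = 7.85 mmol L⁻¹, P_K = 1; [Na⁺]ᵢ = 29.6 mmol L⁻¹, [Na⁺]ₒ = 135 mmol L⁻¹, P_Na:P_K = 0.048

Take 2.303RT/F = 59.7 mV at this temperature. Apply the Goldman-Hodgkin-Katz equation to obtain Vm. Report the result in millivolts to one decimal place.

-57.3 mV

Vm = 59.7 · log₁₀[(Σ P·[cation]ₒ + Σ P·[anion]ᵢ) / (Σ P·[cation]ᵢ + Σ P·[anion]ₒ)]
Numerator = 1×7.85 + 0.048×135 = 14.33
Denominator = 1×129 + 0.048×29.6 = 130.4
Vm = 59.7 · log₁₀(0.10988) = 59.7 × (-0.9591) = -57.26 mV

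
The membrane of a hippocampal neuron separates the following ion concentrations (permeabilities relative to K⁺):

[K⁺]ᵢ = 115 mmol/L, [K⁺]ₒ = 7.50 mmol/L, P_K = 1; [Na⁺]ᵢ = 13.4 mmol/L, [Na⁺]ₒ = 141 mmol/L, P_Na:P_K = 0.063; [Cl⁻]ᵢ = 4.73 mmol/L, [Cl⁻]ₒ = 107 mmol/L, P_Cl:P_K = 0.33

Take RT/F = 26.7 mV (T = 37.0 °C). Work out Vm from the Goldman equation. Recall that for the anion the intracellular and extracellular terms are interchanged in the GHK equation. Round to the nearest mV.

Vm = 26.7 · ln[(Σ P·[cation]ₒ + Σ P·[anion]ᵢ) / (Σ P·[cation]ᵢ + Σ P·[anion]ₒ)]
Numerator = 1×7.50 + 0.063×141 + 0.33×4.73 = 17.94
Denominator = 1×115 + 0.063×13.4 + 0.33×107 = 151.2
Vm = 26.7 · ln(0.11871) = 26.7 × (-2.1311) = -56.90 mV

-57 mV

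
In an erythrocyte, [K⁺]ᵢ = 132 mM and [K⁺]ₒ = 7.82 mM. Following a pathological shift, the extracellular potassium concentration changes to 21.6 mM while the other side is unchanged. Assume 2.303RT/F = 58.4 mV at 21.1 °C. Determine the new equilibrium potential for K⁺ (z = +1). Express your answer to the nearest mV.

After the shift: [K⁺]_out = 21.6, [K⁺]_in = 132 mM.
E_new = (58.4/1)·log₁₀(21.6/132) = 58.40 · (-0.7861) = -45.91 mV

-46 mV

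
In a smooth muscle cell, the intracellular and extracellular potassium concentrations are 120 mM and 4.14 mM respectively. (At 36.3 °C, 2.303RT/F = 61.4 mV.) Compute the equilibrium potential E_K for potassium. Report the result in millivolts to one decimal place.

-89.8 mV

E = (61.4/z) · log₁₀([K⁺]_out/[K⁺]_in) with z = +1.
= (61.4/1) · log₁₀(4.14/120) = 61.40 · log₁₀(0.0345)
= 61.40 · (-1.4622) = -89.78 mV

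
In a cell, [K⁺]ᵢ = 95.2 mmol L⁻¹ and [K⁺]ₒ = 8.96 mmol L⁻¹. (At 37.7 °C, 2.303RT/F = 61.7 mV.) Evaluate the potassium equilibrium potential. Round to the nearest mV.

-63 mV

E = (61.7/z) · log₁₀([K⁺]_out/[K⁺]_in) with z = +1.
= (61.7/1) · log₁₀(8.96/95.2) = 61.70 · log₁₀(0.09412)
= 61.70 · (-1.0263) = -63.32 mV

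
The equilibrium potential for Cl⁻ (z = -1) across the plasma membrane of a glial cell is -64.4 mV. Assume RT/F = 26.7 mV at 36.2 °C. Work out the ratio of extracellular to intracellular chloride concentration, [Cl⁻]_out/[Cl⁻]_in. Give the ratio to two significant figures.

11

ln([out]/[in]) = E·z/(26.7) = -64.4 × -1 / 26.7 = 2.4120
[out]/[in] = e^(2.4120) = 11.16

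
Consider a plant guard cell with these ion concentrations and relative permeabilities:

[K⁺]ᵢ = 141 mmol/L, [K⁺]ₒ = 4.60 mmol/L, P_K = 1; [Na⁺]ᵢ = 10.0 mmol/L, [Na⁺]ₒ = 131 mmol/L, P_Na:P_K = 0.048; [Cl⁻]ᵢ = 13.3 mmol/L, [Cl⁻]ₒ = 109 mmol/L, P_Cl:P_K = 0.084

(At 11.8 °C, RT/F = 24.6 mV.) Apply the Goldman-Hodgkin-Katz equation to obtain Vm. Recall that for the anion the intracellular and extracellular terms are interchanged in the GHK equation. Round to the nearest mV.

Vm = 24.6 · ln[(Σ P·[cation]ₒ + Σ P·[anion]ᵢ) / (Σ P·[cation]ᵢ + Σ P·[anion]ₒ)]
Numerator = 1×4.60 + 0.048×131 + 0.084×13.3 = 12.01
Denominator = 1×141 + 0.048×10.0 + 0.084×109 = 150.6
Vm = 24.6 · ln(0.079697) = 24.6 × (-2.5295) = -62.23 mV

-62 mV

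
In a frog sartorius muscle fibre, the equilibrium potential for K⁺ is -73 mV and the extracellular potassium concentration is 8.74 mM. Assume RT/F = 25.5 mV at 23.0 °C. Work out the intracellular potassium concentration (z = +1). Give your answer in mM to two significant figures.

Nernst: E = (25.5/1) · ln([out]/[in]), so ln([out]/[in]) = -73.0 × 1 / 25.5 = -2.8627.
[out]/[in] = e^(-2.8627) = 0.05711.
[in] = 8.74 / 0.05711 = 153 mM.

150 mM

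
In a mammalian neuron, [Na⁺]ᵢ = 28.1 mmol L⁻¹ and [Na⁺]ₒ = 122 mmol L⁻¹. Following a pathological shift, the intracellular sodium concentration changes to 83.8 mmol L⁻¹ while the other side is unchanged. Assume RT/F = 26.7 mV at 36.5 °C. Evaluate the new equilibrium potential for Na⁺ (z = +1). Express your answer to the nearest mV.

After the shift: [Na⁺]_out = 122, [Na⁺]_in = 83.8 mmol L⁻¹.
E_new = (26.7/1)·ln(122/83.8) = 26.70 · (0.3756) = 10.03 mV

10 mV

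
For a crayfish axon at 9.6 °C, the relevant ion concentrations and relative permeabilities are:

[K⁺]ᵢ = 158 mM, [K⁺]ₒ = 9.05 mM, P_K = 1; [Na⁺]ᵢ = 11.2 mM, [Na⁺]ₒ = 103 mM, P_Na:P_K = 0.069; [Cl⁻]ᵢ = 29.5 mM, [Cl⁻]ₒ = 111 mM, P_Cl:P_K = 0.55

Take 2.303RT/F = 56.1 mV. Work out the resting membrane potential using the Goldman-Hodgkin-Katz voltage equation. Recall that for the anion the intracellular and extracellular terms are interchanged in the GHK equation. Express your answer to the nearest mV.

Vm = 56.1 · log₁₀[(Σ P·[cation]ₒ + Σ P·[anion]ᵢ) / (Σ P·[cation]ᵢ + Σ P·[anion]ₒ)]
Numerator = 1×9.05 + 0.069×103 + 0.55×29.5 = 32.38
Denominator = 1×158 + 0.069×11.2 + 0.55×111 = 219.8
Vm = 56.1 · log₁₀(0.14731) = 56.1 × (-0.8318) = -46.66 mV

-47 mV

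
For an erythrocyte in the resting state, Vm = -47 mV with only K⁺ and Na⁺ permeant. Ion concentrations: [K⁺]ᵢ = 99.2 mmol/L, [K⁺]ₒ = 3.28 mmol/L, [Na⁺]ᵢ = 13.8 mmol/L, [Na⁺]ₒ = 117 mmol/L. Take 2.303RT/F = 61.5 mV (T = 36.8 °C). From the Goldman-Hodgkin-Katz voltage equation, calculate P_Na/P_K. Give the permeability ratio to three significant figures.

Let α = P_Na/P_K. GHK: Vm = 61.5·log₁₀[(Kₒ + α·Naₒ)/(Kᵢ + α·Naᵢ)].
10^(Vm/61.5) = 10^(-47.0/61.5) = 0.1721
So 0.1721·(Kᵢ + α·Naᵢ) = Kₒ + α·Naₒ → α = (0.1721·99.2 − 3.28) / (117.0 − 0.1721·13.8)
α = (17.07 − 3.28) / (117.0 − 2.375) = 13.79/114.6 = 0.1203

0.120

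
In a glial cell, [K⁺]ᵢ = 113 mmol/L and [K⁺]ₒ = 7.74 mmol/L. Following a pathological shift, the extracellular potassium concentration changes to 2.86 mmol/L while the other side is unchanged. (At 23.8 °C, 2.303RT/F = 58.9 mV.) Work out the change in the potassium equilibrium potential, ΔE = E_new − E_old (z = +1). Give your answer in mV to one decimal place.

-25.5 mV

E_old = (58.9/1)·log₁₀(7.74/113) = -68.58 mV
E_new = (58.9/1)·log₁₀(2.86/113) = -94.05 mV
ΔE = -94.05 − (-68.58) = -25.47 mV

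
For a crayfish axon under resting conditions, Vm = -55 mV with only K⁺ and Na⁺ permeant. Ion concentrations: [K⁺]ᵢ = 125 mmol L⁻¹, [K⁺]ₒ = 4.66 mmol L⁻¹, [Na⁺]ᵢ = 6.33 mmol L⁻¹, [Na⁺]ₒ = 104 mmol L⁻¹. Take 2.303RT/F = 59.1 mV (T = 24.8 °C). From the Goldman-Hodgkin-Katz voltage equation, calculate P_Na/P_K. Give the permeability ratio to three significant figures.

Let α = P_Na/P_K. GHK: Vm = 59.1·log₁₀[(Kₒ + α·Naₒ)/(Kᵢ + α·Naᵢ)].
10^(Vm/59.1) = 10^(-55.0/59.1) = 0.11732
So 0.11732·(Kᵢ + α·Naᵢ) = Kₒ + α·Naₒ → α = (0.11732·125.0 − 4.66) / (104.0 − 0.11732·6.33)
α = (14.67 − 4.66) / (104.0 − 0.7426) = 10.01/103.3 = 0.09689

0.0969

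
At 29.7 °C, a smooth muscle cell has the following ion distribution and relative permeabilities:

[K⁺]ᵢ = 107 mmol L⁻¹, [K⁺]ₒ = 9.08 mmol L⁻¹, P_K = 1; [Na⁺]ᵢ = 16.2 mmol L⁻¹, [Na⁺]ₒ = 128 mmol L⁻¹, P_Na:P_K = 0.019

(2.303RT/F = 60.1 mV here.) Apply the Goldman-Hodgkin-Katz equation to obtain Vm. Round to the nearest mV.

-58 mV

Vm = 60.1 · log₁₀[(Σ P·[cation]ₒ + Σ P·[anion]ᵢ) / (Σ P·[cation]ᵢ + Σ P·[anion]ₒ)]
Numerator = 1×9.08 + 0.019×128 = 11.51
Denominator = 1×107 + 0.019×16.2 = 107.3
Vm = 60.1 · log₁₀(0.10728) = 60.1 × (-0.9695) = -58.27 mV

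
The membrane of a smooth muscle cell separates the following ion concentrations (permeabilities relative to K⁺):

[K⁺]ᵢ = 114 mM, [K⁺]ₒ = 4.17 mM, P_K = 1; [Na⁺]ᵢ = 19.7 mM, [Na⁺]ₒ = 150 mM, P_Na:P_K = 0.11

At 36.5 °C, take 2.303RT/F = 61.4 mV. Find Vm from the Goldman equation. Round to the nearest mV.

Vm = 61.4 · log₁₀[(Σ P·[cation]ₒ + Σ P·[anion]ᵢ) / (Σ P·[cation]ᵢ + Σ P·[anion]ₒ)]
Numerator = 1×4.17 + 0.11×150 = 20.67
Denominator = 1×114 + 0.11×19.7 = 116.2
Vm = 61.4 · log₁₀(0.17793) = 61.4 × (-0.7497) = -46.03 mV

-46 mV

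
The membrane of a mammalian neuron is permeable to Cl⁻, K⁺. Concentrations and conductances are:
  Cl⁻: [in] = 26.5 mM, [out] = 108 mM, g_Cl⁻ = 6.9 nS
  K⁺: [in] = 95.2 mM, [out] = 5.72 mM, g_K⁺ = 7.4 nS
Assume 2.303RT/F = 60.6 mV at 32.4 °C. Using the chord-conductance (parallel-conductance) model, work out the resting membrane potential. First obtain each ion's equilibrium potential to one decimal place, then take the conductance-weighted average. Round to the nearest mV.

E_Cl⁻ = (60.6/-1)·log₁₀(108/26.5) = -37.0 mV
E_K⁺ = (60.6/1)·log₁₀(5.72/95.2) = -74.0 mV
Vm = (Σ gᵢEᵢ)/(Σ gᵢ) = (6.9·-37.0 + 7.4·-74.0) / (6.9 + 7.4)
= -802.90 / 14.3 = -56.15 mV

-56 mV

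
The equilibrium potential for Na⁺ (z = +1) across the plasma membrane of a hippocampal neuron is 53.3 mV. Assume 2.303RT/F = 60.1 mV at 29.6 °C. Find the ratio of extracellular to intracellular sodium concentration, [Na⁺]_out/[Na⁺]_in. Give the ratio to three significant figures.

log₁₀([out]/[in]) = E·z/(60.1) = 53.3 × 1 / 60.1 = 0.8869
[out]/[in] = 10^(0.8869) = 7.706

7.71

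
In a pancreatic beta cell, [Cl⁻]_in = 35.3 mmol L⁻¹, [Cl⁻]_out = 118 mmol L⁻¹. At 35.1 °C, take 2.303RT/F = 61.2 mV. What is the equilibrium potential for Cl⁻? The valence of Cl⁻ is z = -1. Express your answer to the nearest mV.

E = (61.2/z) · log₁₀([Cl⁻]_out/[Cl⁻]_in) with z = -1.
For an anion, dividing by z = -1 reverses the sign.
= (61.2/-1) · log₁₀(118/35.3) = -61.20 · log₁₀(3.343)
= -61.20 · (0.5241) = -32.08 mV

-32 mV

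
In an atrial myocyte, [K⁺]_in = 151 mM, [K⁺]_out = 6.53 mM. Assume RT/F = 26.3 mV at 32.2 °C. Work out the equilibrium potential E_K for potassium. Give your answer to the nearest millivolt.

E = (26.3/z) · ln([K⁺]_out/[K⁺]_in) with z = +1.
= (26.3/1) · ln(6.53/151) = 26.30 · ln(0.04325)
= 26.30 · (-3.1409) = -82.60 mV

-83 mV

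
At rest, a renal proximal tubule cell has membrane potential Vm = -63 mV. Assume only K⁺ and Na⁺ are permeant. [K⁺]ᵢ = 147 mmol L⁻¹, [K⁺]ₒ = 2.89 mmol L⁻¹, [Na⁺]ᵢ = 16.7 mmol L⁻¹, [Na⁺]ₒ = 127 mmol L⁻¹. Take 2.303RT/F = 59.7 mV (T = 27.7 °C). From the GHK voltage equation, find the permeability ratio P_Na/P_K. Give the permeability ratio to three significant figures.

Let α = P_Na/P_K. GHK: Vm = 59.7·log₁₀[(Kₒ + α·Naₒ)/(Kᵢ + α·Naᵢ)].
10^(Vm/59.7) = 10^(-63.0/59.7) = 0.088049
So 0.088049·(Kᵢ + α·Naᵢ) = Kₒ + α·Naₒ → α = (0.088049·147.0 − 2.89) / (127.0 − 0.088049·16.7)
α = (12.94 − 2.89) / (127.0 − 1.47) = 10.05/125.5 = 0.08009

0.0801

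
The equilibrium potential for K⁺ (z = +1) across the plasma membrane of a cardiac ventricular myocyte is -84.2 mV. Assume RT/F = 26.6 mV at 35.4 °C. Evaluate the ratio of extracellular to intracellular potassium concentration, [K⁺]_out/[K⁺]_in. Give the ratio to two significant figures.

ln([out]/[in]) = E·z/(26.6) = -84.2 × 1 / 26.6 = -3.1654
[out]/[in] = e^(-3.1654) = 0.0422

0.042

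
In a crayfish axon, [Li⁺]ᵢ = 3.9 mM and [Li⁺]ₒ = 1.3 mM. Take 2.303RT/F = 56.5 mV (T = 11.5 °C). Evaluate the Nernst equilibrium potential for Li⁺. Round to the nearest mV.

E = (56.5/z) · log₁₀([Li⁺]_out/[Li⁺]_in) with z = +1.
= (56.5/1) · log₁₀(1.3/3.9) = 56.50 · log₁₀(0.3333)
= 56.50 · (-0.4771) = -26.96 mV

-27 mV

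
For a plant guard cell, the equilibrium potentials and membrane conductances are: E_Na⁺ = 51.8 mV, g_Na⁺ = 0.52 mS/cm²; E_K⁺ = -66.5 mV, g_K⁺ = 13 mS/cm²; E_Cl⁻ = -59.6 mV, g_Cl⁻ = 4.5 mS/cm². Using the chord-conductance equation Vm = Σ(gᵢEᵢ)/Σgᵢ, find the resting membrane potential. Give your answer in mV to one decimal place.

Σ gᵢEᵢ = 0.52·(51.8) + 13·(-66.5) + 4.5·(-59.6) = -1105.76
Σ gᵢ = 0.52 + 13 + 4.5 = 18.02
Vm = -1105.76 / 18.02 = -61.36 mV

-61.4 mV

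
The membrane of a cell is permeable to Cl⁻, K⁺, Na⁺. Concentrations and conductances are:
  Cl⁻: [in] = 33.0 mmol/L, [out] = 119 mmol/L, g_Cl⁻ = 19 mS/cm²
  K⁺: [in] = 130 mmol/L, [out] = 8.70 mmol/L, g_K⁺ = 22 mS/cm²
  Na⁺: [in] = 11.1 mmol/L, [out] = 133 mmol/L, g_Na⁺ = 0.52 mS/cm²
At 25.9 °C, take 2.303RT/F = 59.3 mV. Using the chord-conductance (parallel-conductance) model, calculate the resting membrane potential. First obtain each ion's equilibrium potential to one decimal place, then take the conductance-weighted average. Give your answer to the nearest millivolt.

E_Cl⁻ = (59.3/-1)·log₁₀(119/33.0) = -33.0 mV
E_K⁺ = (59.3/1)·log₁₀(8.70/130) = -69.6 mV
E_Na⁺ = (59.3/1)·log₁₀(133/11.1) = 64.0 mV
Vm = (Σ gᵢEᵢ)/(Σ gᵢ) = (19·-33.0 + 22·-69.6 + 0.52·64.0) / (19 + 22 + 0.52)
= -2124.92 / 41.52 = -51.18 mV

-51 mV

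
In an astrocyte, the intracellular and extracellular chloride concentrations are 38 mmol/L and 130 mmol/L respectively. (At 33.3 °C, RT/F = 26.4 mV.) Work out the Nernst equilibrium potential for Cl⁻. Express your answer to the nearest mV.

-32 mV

E = (26.4/z) · ln([Cl⁻]_out/[Cl⁻]_in) with z = -1.
For an anion, dividing by z = -1 reverses the sign.
= (26.4/-1) · ln(130/38) = -26.40 · ln(3.421)
= -26.40 · (1.2299) = -32.47 mV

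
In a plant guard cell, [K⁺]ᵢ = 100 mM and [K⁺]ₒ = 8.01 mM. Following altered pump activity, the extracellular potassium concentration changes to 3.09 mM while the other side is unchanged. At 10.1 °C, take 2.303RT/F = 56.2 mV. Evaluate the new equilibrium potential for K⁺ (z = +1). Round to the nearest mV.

After the shift: [K⁺]_out = 3.09, [K⁺]_in = 100 mM.
E_new = (56.2/1)·log₁₀(3.09/100) = 56.20 · (-1.5100) = -84.86 mV

-85 mV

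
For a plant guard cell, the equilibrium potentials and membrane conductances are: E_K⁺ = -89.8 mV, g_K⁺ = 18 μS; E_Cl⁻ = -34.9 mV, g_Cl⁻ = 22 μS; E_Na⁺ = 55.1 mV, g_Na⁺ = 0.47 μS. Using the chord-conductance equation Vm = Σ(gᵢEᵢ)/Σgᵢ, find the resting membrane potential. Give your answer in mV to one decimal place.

Σ gᵢEᵢ = 18·(-89.8) + 22·(-34.9) + 0.47·(55.1) = -2358.30
Σ gᵢ = 18 + 22 + 0.47 = 40.47
Vm = -2358.30 / 40.47 = -58.27 mV

-58.3 mV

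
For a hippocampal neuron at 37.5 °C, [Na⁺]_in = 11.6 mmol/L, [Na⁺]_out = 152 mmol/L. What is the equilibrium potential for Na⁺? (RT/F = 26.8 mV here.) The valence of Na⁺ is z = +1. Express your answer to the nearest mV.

E = (26.8/z) · ln([Na⁺]_out/[Na⁺]_in) with z = +1.
= (26.8/1) · ln(152/11.6) = 26.80 · ln(13.1)
= 26.80 · (2.5729) = 68.95 mV

69 mV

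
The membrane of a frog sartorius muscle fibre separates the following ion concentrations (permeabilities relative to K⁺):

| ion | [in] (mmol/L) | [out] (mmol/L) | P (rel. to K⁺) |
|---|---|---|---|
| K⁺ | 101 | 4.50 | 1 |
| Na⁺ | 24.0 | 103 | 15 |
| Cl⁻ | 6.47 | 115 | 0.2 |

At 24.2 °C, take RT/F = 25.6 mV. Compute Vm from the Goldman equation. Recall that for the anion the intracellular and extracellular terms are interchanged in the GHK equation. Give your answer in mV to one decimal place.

Vm = 25.6 · ln[(Σ P·[cation]ₒ + Σ P·[anion]ᵢ) / (Σ P·[cation]ᵢ + Σ P·[anion]ₒ)]
Numerator = 1×4.50 + 15×103 + 0.2×6.47 = 1551
Denominator = 1×101 + 15×24.0 + 0.2×115 = 484
Vm = 25.6 · ln(3.2041) = 25.6 × (1.1644) = 29.81 mV

29.8 mV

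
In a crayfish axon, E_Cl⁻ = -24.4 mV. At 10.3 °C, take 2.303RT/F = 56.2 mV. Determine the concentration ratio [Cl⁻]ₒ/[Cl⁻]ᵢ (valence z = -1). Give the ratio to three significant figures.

log₁₀([out]/[in]) = E·z/(56.2) = -24.4 × -1 / 56.2 = 0.4342
[out]/[in] = 10^(0.4342) = 2.717

2.72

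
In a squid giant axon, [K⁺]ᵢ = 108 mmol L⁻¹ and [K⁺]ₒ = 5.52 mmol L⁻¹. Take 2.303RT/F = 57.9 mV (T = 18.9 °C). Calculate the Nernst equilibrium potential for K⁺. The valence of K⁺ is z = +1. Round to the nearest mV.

-75 mV

E = (57.9/z) · log₁₀([K⁺]_out/[K⁺]_in) with z = +1.
= (57.9/1) · log₁₀(5.52/108) = 57.90 · log₁₀(0.05111)
= 57.90 · (-1.2915) = -74.78 mV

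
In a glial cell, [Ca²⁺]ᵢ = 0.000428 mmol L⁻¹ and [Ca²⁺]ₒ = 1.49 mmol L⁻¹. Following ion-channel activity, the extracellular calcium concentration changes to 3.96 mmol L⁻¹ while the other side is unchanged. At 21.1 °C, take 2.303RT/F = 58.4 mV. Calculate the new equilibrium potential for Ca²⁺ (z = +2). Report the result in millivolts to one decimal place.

After the shift: [Ca²⁺]_out = 3.96, [Ca²⁺]_in = 0.000428 mmol L⁻¹.
E_new = (58.4/2)·log₁₀(3.96/0.000428) = 29.20 · (3.9663) = 115.81 mV

115.8 mV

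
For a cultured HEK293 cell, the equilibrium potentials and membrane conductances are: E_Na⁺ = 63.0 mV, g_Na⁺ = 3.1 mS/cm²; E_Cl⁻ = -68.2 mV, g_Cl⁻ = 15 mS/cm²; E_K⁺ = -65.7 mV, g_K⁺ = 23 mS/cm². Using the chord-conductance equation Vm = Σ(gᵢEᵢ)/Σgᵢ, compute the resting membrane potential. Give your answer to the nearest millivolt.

Σ gᵢEᵢ = 3.1·(63.0) + 15·(-68.2) + 23·(-65.7) = -2338.80
Σ gᵢ = 3.1 + 15 + 23 = 41.1
Vm = -2338.80 / 41.1 = -56.91 mV

-57 mV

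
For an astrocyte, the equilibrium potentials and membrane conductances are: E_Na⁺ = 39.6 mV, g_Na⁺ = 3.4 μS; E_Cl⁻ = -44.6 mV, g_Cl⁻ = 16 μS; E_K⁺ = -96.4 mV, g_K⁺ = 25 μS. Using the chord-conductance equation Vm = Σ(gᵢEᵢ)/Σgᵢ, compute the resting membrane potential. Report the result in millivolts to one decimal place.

-67.3 mV

Σ gᵢEᵢ = 3.4·(39.6) + 16·(-44.6) + 25·(-96.4) = -2988.96
Σ gᵢ = 3.4 + 16 + 25 = 44.4
Vm = -2988.96 / 44.4 = -67.32 mV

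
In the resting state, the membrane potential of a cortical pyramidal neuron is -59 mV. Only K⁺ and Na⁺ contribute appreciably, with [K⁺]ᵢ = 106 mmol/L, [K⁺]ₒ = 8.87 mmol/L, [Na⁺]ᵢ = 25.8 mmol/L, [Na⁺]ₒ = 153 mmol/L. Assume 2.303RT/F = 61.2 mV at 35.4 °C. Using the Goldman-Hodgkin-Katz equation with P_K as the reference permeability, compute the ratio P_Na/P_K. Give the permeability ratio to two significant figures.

0.018

Let α = P_Na/P_K. GHK: Vm = 61.2·log₁₀[(Kₒ + α·Naₒ)/(Kᵢ + α·Naᵢ)].
10^(Vm/61.2) = 10^(-59.0/61.2) = 0.10863
So 0.10863·(Kᵢ + α·Naᵢ) = Kₒ + α·Naₒ → α = (0.10863·106.0 − 8.87) / (153.0 − 0.10863·25.8)
α = (11.51 − 8.87) / (153.0 − 2.803) = 2.645/150.2 = 0.01761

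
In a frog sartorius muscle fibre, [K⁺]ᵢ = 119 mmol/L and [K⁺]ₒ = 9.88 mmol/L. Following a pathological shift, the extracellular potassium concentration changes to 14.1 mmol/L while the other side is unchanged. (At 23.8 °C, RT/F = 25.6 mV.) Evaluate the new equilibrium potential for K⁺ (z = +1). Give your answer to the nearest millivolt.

-55 mV

After the shift: [K⁺]_out = 14.1, [K⁺]_in = 119 mmol/L.
E_new = (25.6/1)·ln(14.1/119) = 25.60 · (-2.1329) = -54.60 mV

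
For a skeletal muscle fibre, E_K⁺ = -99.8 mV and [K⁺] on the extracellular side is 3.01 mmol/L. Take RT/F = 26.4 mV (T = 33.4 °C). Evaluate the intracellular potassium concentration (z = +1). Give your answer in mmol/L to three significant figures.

132 mmol/L

Nernst: E = (26.4/1) · ln([out]/[in]), so ln([out]/[in]) = -99.8 × 1 / 26.4 = -3.7803.
[out]/[in] = e^(-3.7803) = 0.02282.
[in] = 3.01 / 0.02282 = 131.9 mmol/L.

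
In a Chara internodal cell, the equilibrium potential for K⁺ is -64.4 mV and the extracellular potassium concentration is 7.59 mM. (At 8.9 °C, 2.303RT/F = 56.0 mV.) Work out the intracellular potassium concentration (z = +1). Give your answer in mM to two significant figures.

Nernst: E = (56.0/1) · log₁₀([out]/[in]), so log₁₀([out]/[in]) = -64.4 × 1 / 56.0 = -1.1500.
[out]/[in] = 10^(-1.1500) = 0.07079.
[in] = 7.59 / 0.07079 = 107.2 mM.

110 mM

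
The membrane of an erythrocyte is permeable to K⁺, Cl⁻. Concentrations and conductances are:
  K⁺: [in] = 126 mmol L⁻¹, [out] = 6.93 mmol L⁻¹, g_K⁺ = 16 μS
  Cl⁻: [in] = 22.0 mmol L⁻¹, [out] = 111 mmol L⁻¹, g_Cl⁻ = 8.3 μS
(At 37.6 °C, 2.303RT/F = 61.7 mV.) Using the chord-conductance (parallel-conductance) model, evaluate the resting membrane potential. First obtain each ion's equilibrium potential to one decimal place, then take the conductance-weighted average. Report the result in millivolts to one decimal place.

E_K⁺ = (61.7/1)·log₁₀(6.93/126) = -77.7 mV
E_Cl⁻ = (61.7/-1)·log₁₀(111/22.0) = -43.4 mV
Vm = (Σ gᵢEᵢ)/(Σ gᵢ) = (16·-77.7 + 8.3·-43.4) / (16 + 8.3)
= -1603.42 / 24.3 = -65.98 mV

-66.0 mV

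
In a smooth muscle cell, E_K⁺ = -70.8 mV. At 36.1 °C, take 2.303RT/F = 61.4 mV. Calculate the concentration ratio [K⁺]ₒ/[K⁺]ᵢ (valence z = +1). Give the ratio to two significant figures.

0.070

log₁₀([out]/[in]) = E·z/(61.4) = -70.8 × 1 / 61.4 = -1.1531
[out]/[in] = 10^(-1.1531) = 0.07029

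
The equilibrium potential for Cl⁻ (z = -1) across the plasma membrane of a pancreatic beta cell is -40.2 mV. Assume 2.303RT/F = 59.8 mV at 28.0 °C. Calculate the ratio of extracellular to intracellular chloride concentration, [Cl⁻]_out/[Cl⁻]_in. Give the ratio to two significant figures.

log₁₀([out]/[in]) = E·z/(59.8) = -40.2 × -1 / 59.8 = 0.6722
[out]/[in] = 10^(0.6722) = 4.702

4.7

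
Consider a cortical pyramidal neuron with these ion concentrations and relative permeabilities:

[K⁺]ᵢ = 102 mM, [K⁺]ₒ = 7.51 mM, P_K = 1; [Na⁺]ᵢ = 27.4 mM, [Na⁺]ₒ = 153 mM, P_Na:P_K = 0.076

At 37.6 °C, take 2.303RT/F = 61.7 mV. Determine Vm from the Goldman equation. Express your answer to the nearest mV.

Vm = 61.7 · log₁₀[(Σ P·[cation]ₒ + Σ P·[anion]ᵢ) / (Σ P·[cation]ᵢ + Σ P·[anion]ₒ)]
Numerator = 1×7.51 + 0.076×153 = 19.14
Denominator = 1×102 + 0.076×27.4 = 104.1
Vm = 61.7 · log₁₀(0.18387) = 61.7 × (-0.7355) = -45.38 mV

-45 mV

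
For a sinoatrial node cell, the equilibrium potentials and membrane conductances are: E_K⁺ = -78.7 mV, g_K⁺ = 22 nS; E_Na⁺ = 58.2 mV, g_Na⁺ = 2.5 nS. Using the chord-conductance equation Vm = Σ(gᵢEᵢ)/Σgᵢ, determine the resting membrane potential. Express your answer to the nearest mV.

Σ gᵢEᵢ = 22·(-78.7) + 2.5·(58.2) = -1585.90
Σ gᵢ = 22 + 2.5 = 24.5
Vm = -1585.90 / 24.5 = -64.73 mV

-65 mV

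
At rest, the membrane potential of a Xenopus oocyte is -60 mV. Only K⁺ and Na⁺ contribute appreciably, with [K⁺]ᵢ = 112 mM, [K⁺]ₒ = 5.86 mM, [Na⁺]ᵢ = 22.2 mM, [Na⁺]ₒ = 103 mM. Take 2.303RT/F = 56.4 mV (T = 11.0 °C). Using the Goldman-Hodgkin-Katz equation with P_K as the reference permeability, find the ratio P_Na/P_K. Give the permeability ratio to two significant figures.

0.038

Let α = P_Na/P_K. GHK: Vm = 56.4·log₁₀[(Kₒ + α·Naₒ)/(Kᵢ + α·Naᵢ)].
10^(Vm/56.4) = 10^(-60.0/56.4) = 0.086332
So 0.086332·(Kᵢ + α·Naᵢ) = Kₒ + α·Naₒ → α = (0.086332·112.0 − 5.86) / (103.0 − 0.086332·22.2)
α = (9.669 − 5.86) / (103.0 − 1.917) = 3.809/101.1 = 0.03768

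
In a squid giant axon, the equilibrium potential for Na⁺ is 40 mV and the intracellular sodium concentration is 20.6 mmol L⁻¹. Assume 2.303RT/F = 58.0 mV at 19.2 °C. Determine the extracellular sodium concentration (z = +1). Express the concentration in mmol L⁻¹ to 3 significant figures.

Nernst: E = (58.0/1) · log₁₀([out]/[in]), so log₁₀([out]/[in]) = 40.0 × 1 / 58.0 = 0.6897.
[out]/[in] = 10^(0.6897) = 4.894.
[out] = 4.894 × 20.6 = 100.8 mmol L⁻¹.

101 mmol L⁻¹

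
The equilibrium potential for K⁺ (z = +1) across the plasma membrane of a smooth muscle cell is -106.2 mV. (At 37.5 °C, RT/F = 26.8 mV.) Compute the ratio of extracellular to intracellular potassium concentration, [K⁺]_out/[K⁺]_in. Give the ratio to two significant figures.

ln([out]/[in]) = E·z/(26.8) = -106.2 × 1 / 26.8 = -3.9627
[out]/[in] = e^(-3.9627) = 0.01901

0.019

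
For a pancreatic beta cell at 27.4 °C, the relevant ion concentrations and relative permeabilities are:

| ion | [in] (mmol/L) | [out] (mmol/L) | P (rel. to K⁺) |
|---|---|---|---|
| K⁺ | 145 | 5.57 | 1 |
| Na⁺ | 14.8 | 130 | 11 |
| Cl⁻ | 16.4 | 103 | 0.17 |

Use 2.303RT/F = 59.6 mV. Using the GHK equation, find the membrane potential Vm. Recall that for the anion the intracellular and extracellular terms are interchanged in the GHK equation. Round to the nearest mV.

Vm = 59.6 · log₁₀[(Σ P·[cation]ₒ + Σ P·[anion]ᵢ) / (Σ P·[cation]ᵢ + Σ P·[anion]ₒ)]
Numerator = 1×5.57 + 11×130 + 0.17×16.4 = 1438
Denominator = 1×145 + 11×14.8 + 0.17×103 = 325.3
Vm = 59.6 · log₁₀(4.4215) = 59.6 × (0.6456) = 38.48 mV

38 mV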